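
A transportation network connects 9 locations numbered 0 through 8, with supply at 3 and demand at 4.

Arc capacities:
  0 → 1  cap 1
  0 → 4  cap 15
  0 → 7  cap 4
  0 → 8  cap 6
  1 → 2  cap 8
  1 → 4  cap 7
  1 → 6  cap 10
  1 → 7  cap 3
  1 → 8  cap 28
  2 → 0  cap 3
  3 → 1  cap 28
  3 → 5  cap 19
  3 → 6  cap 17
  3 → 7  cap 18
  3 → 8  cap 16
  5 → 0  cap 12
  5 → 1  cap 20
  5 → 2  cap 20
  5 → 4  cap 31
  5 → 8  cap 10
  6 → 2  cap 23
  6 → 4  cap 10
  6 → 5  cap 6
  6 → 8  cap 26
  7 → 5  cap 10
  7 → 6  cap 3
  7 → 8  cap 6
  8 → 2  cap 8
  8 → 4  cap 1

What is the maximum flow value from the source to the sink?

Maximum flow value: 56

augment #1: 3→1→4 bottleneck 7, total now 7
augment #2: 3→5→4 bottleneck 19, total now 26
augment #3: 3→6→4 bottleneck 10, total now 36
augment #4: 3→8→4 bottleneck 1, total now 37
augment #5: 3→6→5→4 bottleneck 6, total now 43
augment #6: 3→7→5→4 bottleneck 6, total now 49
augment #7: 3→1→2→0→4 bottleneck 3, total now 52
augment #8: 3→7→5→0→4 bottleneck 4, total now 56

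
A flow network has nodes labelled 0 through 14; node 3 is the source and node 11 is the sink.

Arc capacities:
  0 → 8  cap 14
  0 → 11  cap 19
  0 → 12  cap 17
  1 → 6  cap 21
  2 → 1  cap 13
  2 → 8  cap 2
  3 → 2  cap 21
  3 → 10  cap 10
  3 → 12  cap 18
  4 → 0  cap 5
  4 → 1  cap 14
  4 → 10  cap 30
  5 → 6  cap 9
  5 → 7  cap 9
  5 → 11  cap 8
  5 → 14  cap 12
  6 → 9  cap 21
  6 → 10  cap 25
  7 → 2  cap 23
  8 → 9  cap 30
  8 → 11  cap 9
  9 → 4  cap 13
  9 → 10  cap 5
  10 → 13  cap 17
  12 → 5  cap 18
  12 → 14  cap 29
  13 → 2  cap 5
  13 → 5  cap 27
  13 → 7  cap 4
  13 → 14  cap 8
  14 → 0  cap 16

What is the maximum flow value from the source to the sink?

augment #1: 3→2→8→11 bottleneck 2, total now 2
augment #2: 3→12→5→11 bottleneck 8, total now 10
augment #3: 3→12→14→0→11 bottleneck 10, total now 20
augment #4: 3→10→13→14→0→11 bottleneck 6, total now 26
augment #5: 3→2→1→6→9→4→0→11 bottleneck 3, total now 29
augment #6: 3→2→1→6→9→4→0→8→11 bottleneck 2, total now 31

Maximum flow value: 31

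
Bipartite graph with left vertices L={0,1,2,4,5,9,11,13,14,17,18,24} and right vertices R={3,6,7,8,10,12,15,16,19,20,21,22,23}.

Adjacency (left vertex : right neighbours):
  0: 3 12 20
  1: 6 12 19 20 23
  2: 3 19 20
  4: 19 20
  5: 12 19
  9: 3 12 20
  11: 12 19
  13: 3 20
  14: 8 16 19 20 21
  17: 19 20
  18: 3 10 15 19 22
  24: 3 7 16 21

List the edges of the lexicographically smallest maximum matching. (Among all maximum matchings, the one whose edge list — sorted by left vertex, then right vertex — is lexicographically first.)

|M| = 8 (so the lex-smallest maximum matching has 8 edges)
process left vertices in ascending order; for each, take the smallest-labelled available neighbour that still permits 8 edges overall, or leave it unmatched if none does
lex-smallest matching: {0-3, 1-6, 2-19, 4-20, 5-12, 14-8, 18-10, 24-7}

Lex-smallest maximum matching: {(0,3), (1,6), (2,19), (4,20), (5,12), (14,8), (18,10), (24,7)}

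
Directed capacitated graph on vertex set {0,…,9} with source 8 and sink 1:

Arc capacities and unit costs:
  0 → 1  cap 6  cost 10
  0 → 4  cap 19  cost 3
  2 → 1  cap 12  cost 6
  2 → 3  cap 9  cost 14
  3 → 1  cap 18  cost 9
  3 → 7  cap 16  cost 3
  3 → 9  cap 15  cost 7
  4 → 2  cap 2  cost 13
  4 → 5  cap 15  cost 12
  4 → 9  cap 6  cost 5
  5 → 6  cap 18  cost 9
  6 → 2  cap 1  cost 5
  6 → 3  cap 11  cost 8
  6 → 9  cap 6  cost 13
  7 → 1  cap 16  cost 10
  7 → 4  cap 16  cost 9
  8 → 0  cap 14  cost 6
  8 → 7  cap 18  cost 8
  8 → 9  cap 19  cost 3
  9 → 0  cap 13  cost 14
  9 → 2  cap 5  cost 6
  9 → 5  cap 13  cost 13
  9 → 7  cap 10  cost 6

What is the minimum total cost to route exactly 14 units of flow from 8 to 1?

shortest-cost path #1: 8→9→2→1 push 5 @ unit cost 15 (adds 75)
shortest-cost path #2: 8→0→1 push 6 @ unit cost 16 (adds 96)
shortest-cost path #3: 8→7→1 push 3 @ unit cost 18 (adds 54)
total cost = 225

Minimum cost for 14 units: 225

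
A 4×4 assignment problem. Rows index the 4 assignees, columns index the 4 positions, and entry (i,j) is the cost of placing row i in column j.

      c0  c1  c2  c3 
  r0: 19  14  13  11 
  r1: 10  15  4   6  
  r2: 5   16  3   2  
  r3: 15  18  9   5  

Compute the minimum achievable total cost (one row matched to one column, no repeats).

Minimum assignment cost: 28

optimal assignment: row0→col1 (cost 14), row1→col2 (cost 4), row2→col0 (cost 5), row3→col3 (cost 5)
total = 14 + 4 + 5 + 5 = 28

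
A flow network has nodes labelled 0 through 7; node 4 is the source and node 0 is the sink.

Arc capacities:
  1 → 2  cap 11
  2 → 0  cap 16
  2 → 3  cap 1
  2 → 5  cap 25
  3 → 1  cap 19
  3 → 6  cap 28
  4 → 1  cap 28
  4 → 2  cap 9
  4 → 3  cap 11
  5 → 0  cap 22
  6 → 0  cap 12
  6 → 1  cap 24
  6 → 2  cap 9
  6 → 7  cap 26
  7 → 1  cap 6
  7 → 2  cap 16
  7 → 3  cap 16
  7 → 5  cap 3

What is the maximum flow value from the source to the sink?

augment #1: 4→2→0 bottleneck 9, total now 9
augment #2: 4→1→2→0 bottleneck 7, total now 16
augment #3: 4→3→6→0 bottleneck 11, total now 27
augment #4: 4→1→2→5→0 bottleneck 4, total now 31

Maximum flow value: 31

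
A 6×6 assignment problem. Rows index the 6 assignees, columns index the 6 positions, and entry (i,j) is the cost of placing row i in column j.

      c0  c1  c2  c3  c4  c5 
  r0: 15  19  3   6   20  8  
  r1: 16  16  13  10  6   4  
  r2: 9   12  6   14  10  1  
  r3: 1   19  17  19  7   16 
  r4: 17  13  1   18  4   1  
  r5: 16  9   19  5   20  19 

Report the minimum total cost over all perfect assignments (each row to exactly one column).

Minimum assignment cost: 24

optimal assignment: row0→col3 (cost 6), row1→col4 (cost 6), row2→col5 (cost 1), row3→col0 (cost 1), row4→col2 (cost 1), row5→col1 (cost 9)
total = 6 + 6 + 1 + 1 + 1 + 9 = 24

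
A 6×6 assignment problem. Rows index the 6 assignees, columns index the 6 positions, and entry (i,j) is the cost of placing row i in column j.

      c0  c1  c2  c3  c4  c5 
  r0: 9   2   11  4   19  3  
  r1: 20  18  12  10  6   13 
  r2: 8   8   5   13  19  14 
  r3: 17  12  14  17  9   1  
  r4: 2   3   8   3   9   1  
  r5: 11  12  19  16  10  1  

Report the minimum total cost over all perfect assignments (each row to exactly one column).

Minimum assignment cost: 28

optimal assignment: row0→col1 (cost 2), row1→col4 (cost 6), row2→col2 (cost 5), row3→col5 (cost 1), row4→col3 (cost 3), row5→col0 (cost 11)
total = 2 + 6 + 5 + 1 + 3 + 11 = 28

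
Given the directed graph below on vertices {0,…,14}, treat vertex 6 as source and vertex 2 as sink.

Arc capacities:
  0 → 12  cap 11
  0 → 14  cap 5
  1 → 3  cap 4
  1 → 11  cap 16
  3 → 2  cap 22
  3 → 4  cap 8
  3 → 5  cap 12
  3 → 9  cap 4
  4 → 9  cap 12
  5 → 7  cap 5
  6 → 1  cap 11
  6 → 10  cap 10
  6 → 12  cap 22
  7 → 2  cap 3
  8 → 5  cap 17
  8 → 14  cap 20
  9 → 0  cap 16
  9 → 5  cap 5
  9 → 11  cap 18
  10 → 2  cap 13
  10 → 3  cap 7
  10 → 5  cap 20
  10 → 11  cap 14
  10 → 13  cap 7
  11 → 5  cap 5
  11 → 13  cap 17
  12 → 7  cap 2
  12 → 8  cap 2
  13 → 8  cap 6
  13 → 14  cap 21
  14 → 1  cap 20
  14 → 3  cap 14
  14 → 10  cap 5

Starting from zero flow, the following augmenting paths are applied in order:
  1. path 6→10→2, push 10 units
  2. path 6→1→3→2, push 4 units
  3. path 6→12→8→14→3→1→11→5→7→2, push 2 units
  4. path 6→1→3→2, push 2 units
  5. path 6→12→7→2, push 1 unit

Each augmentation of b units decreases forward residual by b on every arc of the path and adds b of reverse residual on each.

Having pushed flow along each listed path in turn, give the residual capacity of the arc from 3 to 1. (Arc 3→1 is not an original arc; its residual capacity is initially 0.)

after path 1 (6→10→2, push 10): res(3,1)=0
after path 2 (6→1→3→2, push 4): res(3,1)=4
after path 3 (6→12→8→14→3→1→11→5→7→2, push 2): res(3,1)=2
after path 4 (6→1→3→2, push 2): res(3,1)=4
after path 5 (6→12→7→2, push 1): res(3,1)=4

Residual capacity of (3,1): 4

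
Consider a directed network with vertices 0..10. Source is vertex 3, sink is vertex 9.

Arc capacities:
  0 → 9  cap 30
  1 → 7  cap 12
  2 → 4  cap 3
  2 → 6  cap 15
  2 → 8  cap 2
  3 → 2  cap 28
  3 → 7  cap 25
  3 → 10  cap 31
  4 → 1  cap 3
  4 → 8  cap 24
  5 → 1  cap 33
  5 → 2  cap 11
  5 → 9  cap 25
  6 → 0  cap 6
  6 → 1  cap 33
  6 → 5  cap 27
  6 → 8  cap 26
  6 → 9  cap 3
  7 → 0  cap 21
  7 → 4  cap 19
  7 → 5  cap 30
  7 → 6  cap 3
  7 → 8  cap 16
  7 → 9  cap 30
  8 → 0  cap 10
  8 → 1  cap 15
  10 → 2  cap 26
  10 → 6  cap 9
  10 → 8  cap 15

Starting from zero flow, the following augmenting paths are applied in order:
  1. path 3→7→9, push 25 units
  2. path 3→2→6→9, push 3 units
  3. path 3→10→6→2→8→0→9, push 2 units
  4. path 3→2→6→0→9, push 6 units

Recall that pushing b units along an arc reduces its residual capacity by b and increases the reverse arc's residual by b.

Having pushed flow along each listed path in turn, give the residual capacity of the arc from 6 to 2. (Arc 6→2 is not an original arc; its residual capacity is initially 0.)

after path 1 (3→7→9, push 25): res(6,2)=0
after path 2 (3→2→6→9, push 3): res(6,2)=3
after path 3 (3→10→6→2→8→0→9, push 2): res(6,2)=1
after path 4 (3→2→6→0→9, push 6): res(6,2)=7

Residual capacity of (6,2): 7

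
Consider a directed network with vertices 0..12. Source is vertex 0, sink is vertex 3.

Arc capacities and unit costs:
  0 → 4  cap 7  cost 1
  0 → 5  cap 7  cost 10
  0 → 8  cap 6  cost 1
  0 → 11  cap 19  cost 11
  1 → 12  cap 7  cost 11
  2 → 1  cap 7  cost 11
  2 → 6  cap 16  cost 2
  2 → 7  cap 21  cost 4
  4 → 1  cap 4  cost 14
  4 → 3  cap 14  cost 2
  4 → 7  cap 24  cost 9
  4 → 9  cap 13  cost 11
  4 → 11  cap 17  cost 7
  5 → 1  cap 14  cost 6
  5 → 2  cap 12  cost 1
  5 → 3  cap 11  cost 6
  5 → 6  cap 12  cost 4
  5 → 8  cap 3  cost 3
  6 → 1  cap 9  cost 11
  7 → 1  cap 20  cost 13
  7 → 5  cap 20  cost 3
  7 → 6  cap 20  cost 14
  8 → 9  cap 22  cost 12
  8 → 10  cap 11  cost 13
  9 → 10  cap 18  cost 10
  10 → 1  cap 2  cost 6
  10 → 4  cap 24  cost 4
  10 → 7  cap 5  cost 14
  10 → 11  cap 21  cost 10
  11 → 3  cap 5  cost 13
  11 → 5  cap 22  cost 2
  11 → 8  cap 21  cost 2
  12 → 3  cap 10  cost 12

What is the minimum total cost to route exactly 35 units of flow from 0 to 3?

Minimum cost for 35 units: 691

shortest-cost path #1: 0→4→3 push 7 @ unit cost 3 (adds 21)
shortest-cost path #2: 0→5→3 push 7 @ unit cost 16 (adds 112)
shortest-cost path #3: 0→11→5→3 push 4 @ unit cost 19 (adds 76)
shortest-cost path #4: 0→8→10→4→3 push 6 @ unit cost 20 (adds 120)
shortest-cost path #5: 0→11→3 push 5 @ unit cost 24 (adds 120)
shortest-cost path #6: 0→11→8→10→4→3 push 1 @ unit cost 32 (adds 32)
shortest-cost path #7: 0→11→5→1→12→3 push 5 @ unit cost 42 (adds 210)
total cost = 691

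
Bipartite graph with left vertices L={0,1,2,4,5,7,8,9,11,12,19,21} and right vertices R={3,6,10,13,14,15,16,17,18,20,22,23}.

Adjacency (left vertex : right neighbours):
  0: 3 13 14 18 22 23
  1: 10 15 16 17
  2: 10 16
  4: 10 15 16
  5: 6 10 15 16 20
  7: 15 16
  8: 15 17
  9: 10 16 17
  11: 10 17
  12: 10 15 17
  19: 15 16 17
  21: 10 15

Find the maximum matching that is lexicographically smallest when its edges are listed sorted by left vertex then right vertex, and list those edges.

Lex-smallest maximum matching: {(0,3), (1,10), (2,16), (4,15), (5,6), (8,17)}

|M| = 6 (so the lex-smallest maximum matching has 6 edges)
process left vertices in ascending order; for each, take the smallest-labelled available neighbour that still permits 6 edges overall, or leave it unmatched if none does
lex-smallest matching: {0-3, 1-10, 2-16, 4-15, 5-6, 8-17}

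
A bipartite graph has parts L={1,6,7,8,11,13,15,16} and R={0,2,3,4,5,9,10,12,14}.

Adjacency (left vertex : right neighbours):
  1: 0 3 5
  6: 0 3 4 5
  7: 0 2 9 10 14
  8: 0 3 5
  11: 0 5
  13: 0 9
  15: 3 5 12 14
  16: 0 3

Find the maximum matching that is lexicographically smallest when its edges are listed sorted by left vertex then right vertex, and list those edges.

Lex-smallest maximum matching: {(1,0), (6,4), (7,2), (8,3), (11,5), (13,9), (15,12)}

|M| = 7 (so the lex-smallest maximum matching has 7 edges)
process left vertices in ascending order; for each, take the smallest-labelled available neighbour that still permits 7 edges overall, or leave it unmatched if none does
lex-smallest matching: {1-0, 6-4, 7-2, 8-3, 11-5, 13-9, 15-12}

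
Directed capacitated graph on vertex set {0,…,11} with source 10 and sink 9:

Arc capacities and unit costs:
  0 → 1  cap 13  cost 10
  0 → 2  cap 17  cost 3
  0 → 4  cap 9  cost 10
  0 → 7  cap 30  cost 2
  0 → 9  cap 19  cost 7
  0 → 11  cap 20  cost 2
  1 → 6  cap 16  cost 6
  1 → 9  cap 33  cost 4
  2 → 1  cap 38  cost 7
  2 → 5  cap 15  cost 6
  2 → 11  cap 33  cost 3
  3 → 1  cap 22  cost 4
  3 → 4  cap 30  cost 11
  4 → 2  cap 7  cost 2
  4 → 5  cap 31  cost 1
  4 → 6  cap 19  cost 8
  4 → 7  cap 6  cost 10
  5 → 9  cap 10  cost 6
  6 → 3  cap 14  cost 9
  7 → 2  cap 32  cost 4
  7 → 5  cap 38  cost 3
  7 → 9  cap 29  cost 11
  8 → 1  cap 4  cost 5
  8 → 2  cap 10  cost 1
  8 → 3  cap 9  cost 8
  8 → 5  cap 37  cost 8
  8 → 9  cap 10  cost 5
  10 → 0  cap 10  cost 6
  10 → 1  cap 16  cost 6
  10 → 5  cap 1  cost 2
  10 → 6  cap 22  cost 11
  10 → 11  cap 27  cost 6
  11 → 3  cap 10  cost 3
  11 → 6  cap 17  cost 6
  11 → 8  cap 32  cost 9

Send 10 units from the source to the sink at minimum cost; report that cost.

shortest-cost path #1: 10→5→9 push 1 @ unit cost 8 (adds 8)
shortest-cost path #2: 10→1→9 push 9 @ unit cost 10 (adds 90)
total cost = 98

Minimum cost for 10 units: 98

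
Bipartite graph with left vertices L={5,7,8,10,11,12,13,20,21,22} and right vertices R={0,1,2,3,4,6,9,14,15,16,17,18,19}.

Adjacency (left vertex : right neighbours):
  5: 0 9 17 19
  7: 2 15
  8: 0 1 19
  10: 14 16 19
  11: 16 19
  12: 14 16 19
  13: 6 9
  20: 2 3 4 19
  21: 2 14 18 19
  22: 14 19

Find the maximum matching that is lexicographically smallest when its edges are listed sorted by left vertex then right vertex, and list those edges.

|M| = 9 (so the lex-smallest maximum matching has 9 edges)
process left vertices in ascending order; for each, take the smallest-labelled available neighbour that still permits 9 edges overall, or leave it unmatched if none does
lex-smallest matching: {5-0, 7-2, 8-1, 10-14, 11-16, 12-19, 13-6, 20-3, 21-18}

Lex-smallest maximum matching: {(5,0), (7,2), (8,1), (10,14), (11,16), (12,19), (13,6), (20,3), (21,18)}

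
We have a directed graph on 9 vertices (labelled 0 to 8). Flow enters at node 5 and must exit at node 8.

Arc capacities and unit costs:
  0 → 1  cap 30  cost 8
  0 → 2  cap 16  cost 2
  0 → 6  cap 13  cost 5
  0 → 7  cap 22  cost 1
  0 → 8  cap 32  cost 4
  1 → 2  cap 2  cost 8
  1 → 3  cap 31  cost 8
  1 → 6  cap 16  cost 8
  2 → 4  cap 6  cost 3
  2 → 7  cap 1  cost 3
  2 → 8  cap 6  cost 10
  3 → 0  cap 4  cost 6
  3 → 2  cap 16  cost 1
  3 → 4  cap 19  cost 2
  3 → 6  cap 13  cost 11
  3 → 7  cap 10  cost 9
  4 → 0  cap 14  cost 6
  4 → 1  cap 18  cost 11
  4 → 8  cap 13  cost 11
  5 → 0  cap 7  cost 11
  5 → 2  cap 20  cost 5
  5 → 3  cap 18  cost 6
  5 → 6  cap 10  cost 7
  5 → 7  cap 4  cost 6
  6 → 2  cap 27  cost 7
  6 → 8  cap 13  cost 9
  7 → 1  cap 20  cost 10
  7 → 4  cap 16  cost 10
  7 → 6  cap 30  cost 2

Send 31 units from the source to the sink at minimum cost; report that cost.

shortest-cost path #1: 5→0→8 push 7 @ unit cost 15 (adds 105)
shortest-cost path #2: 5→2→8 push 6 @ unit cost 15 (adds 90)
shortest-cost path #3: 5→6→8 push 10 @ unit cost 16 (adds 160)
shortest-cost path #4: 5→3→0→8 push 4 @ unit cost 16 (adds 64)
shortest-cost path #5: 5→7→6→8 push 3 @ unit cost 17 (adds 51)
shortest-cost path #6: 5→2→4→0→8 push 1 @ unit cost 18 (adds 18)
total cost = 488

Minimum cost for 31 units: 488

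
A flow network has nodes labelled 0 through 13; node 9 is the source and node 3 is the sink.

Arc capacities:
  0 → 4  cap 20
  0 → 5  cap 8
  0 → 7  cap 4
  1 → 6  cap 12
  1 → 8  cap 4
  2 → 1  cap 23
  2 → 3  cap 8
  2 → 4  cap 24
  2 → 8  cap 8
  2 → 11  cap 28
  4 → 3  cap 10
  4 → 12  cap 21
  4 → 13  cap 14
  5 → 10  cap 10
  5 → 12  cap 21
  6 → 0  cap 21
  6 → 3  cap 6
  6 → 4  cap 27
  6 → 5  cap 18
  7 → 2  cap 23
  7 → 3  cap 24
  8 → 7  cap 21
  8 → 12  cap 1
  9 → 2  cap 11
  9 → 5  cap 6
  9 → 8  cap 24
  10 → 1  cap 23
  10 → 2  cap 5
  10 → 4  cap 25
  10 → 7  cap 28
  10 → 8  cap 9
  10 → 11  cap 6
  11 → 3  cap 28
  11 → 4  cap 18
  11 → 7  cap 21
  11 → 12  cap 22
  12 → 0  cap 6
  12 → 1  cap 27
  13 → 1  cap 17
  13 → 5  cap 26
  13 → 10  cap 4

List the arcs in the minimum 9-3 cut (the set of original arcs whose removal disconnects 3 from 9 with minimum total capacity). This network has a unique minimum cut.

Min-cut arcs: {(8,7), (8,12), (9,2), (9,5)} (total capacity 39)

augment #1: 9→2→3 push 8
augment #2: 9→2→4→3 push 3
augment #3: 9→8→7→3 push 21
augment #4: 9→5→10→4→3 push 6
augment #5: 9→8→12→0→4→3 push 1
max flow = 39; residual-reachable set from 9 gives S-side
cut edges (S→T): {(8,7), (8,12), (9,2), (9,5)} total cap 39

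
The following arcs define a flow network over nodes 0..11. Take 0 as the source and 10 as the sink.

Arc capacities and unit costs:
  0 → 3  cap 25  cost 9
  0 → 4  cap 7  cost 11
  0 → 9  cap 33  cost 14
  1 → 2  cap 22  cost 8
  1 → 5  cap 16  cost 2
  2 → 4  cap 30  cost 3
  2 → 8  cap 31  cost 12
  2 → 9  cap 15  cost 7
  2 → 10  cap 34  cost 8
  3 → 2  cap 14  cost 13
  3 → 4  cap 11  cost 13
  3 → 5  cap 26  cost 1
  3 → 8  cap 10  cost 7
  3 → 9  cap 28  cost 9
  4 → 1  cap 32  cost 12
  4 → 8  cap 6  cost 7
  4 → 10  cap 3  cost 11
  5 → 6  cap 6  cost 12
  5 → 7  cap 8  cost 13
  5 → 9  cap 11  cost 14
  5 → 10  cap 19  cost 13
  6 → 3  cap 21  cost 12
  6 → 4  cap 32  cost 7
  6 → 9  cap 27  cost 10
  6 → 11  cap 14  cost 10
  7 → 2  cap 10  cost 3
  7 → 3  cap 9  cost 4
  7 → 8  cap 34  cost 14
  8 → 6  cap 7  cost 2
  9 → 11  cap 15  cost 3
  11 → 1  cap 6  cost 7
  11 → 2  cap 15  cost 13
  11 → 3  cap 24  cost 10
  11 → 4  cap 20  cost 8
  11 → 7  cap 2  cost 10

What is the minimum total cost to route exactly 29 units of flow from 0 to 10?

shortest-cost path #1: 0→4→10 push 3 @ unit cost 22 (adds 66)
shortest-cost path #2: 0→3→5→10 push 19 @ unit cost 23 (adds 437)
shortest-cost path #3: 0→3→2→10 push 6 @ unit cost 30 (adds 180)
shortest-cost path #4: 0→9→11→2→10 push 1 @ unit cost 38 (adds 38)
total cost = 721

Minimum cost for 29 units: 721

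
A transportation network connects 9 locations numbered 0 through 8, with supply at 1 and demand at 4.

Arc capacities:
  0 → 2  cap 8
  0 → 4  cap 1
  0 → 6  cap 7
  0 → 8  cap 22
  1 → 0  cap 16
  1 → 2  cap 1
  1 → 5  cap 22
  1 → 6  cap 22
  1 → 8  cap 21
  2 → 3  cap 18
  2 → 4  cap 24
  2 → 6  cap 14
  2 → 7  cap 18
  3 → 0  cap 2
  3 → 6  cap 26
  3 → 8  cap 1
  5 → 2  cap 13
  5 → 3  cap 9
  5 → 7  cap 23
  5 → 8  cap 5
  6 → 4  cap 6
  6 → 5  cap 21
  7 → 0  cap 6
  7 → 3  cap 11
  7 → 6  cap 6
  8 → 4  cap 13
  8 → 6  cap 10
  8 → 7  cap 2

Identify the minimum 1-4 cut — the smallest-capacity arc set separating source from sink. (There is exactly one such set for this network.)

Min-cut arcs: {(0,2), (0,4), (1,2), (5,2), (6,4), (8,4)} (total capacity 42)

augment #1: 1→0→4 push 1
augment #2: 1→2→4 push 1
augment #3: 1→6→4 push 6
augment #4: 1→8→4 push 13
augment #5: 1→0→2→4 push 8
augment #6: 1→5→2→4 push 13
max flow = 42; residual-reachable set from 1 gives S-side
cut edges (S→T): {(0,2), (0,4), (1,2), (5,2), (6,4), (8,4)} total cap 42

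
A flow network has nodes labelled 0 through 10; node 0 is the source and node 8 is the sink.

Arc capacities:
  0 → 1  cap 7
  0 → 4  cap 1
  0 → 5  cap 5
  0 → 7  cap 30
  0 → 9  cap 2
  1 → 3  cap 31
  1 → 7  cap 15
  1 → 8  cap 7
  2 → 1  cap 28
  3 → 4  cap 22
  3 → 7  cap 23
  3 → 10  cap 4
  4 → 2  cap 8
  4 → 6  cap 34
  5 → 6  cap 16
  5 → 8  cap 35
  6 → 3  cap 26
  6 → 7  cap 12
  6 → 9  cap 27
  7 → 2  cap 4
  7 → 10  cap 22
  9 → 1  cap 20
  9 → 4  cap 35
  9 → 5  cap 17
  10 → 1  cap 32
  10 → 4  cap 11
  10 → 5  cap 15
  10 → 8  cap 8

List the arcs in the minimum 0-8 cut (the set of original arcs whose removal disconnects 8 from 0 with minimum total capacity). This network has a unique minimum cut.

Min-cut arcs: {(0,1), (0,4), (0,5), (0,9), (7,2), (7,10)} (total capacity 41)

augment #1: 0→1→8 push 7
augment #2: 0→5→8 push 5
augment #3: 0→7→10→8 push 8
augment #4: 0→9→5→8 push 2
augment #5: 0→7→10→5→8 push 14
augment #6: 0→4→6→9→5→8 push 1
augment #7: 0→7→2→1→3→10→5→8 push 1
augment #8: 0→7→2→1→3→4→6→9→5→8 push 3
max flow = 41; residual-reachable set from 0 gives S-side
cut edges (S→T): {(0,1), (0,4), (0,5), (0,9), (7,2), (7,10)} total cap 41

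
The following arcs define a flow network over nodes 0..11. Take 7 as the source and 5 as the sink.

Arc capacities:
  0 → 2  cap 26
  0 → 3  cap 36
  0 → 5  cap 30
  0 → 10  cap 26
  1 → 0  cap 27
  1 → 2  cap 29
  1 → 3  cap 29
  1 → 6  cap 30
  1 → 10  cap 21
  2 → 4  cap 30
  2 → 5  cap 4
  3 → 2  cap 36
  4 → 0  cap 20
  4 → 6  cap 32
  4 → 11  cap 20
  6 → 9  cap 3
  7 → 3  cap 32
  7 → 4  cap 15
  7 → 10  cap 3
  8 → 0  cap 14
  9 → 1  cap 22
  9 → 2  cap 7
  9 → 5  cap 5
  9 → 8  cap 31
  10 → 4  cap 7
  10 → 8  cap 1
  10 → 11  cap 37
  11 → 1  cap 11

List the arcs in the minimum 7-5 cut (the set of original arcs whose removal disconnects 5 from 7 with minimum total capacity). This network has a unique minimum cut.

Min-cut arcs: {(0,5), (2,5), (6,9)} (total capacity 37)

augment #1: 7→3→2→5 push 4
augment #2: 7→4→0→5 push 15
augment #3: 7→10→4→0→5 push 3
augment #4: 7→3→2→4→0→5 push 2
augment #5: 7→3→2→4→6→9→5 push 3
augment #6: 7→3→2→4→10→8→0→5 push 1
augment #7: 7→3→2→4→11→1→0→5 push 9
max flow = 37; residual-reachable set from 7 gives S-side
cut edges (S→T): {(0,5), (2,5), (6,9)} total cap 37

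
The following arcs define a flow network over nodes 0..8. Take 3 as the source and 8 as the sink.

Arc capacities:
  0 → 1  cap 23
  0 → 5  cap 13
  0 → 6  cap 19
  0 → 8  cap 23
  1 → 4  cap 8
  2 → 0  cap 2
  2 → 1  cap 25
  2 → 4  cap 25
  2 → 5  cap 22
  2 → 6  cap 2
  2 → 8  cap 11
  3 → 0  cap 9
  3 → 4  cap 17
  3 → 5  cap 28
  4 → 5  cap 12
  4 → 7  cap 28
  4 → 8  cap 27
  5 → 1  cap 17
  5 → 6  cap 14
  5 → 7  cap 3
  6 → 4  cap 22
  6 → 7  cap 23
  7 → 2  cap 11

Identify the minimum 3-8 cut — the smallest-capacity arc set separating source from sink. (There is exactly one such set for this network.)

Min-cut arcs: {(3,0), (4,8), (7,2)} (total capacity 47)

augment #1: 3→0→8 push 9
augment #2: 3→4→8 push 17
augment #3: 3→5→1→4→8 push 8
augment #4: 3→5→6→4→8 push 2
augment #5: 3→5→7→2→8 push 3
augment #6: 3→5→6→7→2→8 push 8
max flow = 47; residual-reachable set from 3 gives S-side
cut edges (S→T): {(3,0), (4,8), (7,2)} total cap 47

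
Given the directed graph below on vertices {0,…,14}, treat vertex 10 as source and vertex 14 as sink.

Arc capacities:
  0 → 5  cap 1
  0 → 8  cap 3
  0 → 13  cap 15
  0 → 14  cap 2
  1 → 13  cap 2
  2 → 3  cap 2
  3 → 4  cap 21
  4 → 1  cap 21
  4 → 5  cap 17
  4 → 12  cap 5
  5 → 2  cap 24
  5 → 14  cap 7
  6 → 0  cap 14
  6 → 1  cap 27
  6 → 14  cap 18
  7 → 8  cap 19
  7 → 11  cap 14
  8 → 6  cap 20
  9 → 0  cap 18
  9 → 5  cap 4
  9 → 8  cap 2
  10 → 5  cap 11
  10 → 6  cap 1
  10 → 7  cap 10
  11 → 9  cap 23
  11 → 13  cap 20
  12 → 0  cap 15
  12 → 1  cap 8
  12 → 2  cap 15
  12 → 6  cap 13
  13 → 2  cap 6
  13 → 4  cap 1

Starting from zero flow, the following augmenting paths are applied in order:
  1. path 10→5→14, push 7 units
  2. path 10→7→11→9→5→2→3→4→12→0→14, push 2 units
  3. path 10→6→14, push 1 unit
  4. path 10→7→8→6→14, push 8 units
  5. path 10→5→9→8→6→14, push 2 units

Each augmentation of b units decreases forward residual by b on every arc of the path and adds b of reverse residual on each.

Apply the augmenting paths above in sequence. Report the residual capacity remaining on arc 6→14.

Residual capacity of (6,14): 7

after path 1 (10→5→14, push 7): res(6,14)=18
after path 2 (10→7→11→9→5→2→3→4→12→0→14, push 2): res(6,14)=18
after path 3 (10→6→14, push 1): res(6,14)=17
after path 4 (10→7→8→6→14, push 8): res(6,14)=9
after path 5 (10→5→9→8→6→14, push 2): res(6,14)=7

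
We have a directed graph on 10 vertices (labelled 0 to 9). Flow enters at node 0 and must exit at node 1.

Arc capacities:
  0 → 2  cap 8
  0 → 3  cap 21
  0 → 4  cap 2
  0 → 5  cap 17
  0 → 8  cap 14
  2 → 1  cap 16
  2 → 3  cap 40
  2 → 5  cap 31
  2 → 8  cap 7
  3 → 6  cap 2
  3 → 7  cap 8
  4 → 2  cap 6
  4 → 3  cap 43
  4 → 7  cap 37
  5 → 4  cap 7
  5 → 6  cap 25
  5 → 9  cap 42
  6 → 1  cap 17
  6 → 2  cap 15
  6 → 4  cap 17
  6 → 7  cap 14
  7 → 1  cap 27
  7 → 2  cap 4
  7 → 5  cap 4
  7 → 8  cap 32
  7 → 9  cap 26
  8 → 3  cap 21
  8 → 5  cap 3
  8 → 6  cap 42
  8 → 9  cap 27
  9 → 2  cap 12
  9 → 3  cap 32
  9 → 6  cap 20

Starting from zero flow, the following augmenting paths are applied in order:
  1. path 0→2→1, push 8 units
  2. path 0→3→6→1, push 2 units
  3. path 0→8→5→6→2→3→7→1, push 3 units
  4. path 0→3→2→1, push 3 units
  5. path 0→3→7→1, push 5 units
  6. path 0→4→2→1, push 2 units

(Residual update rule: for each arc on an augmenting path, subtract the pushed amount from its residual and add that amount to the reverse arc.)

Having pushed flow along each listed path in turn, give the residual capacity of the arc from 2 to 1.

Residual capacity of (2,1): 3

after path 1 (0→2→1, push 8): res(2,1)=8
after path 2 (0→3→6→1, push 2): res(2,1)=8
after path 3 (0→8→5→6→2→3→7→1, push 3): res(2,1)=8
after path 4 (0→3→2→1, push 3): res(2,1)=5
after path 5 (0→3→7→1, push 5): res(2,1)=5
after path 6 (0→4→2→1, push 2): res(2,1)=3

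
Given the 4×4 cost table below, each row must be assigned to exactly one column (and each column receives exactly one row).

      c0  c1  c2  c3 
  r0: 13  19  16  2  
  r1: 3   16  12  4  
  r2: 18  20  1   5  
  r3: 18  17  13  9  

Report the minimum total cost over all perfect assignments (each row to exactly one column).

Minimum assignment cost: 23

optimal assignment: row0→col3 (cost 2), row1→col0 (cost 3), row2→col2 (cost 1), row3→col1 (cost 17)
total = 2 + 3 + 1 + 17 = 23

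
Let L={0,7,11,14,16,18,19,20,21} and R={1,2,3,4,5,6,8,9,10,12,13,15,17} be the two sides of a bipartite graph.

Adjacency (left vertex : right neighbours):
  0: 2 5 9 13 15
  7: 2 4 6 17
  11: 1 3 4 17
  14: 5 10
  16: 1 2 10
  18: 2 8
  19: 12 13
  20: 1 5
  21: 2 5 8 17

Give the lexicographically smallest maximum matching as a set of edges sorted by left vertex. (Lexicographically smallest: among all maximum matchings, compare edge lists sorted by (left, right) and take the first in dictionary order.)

|M| = 9 (so the lex-smallest maximum matching has 9 edges)
process left vertices in ascending order; for each, take the smallest-labelled available neighbour that still permits 9 edges overall, or leave it unmatched if none does
lex-smallest matching: {0-2, 7-4, 11-3, 14-5, 16-10, 18-8, 19-12, 20-1, 21-17}

Lex-smallest maximum matching: {(0,2), (7,4), (11,3), (14,5), (16,10), (18,8), (19,12), (20,1), (21,17)}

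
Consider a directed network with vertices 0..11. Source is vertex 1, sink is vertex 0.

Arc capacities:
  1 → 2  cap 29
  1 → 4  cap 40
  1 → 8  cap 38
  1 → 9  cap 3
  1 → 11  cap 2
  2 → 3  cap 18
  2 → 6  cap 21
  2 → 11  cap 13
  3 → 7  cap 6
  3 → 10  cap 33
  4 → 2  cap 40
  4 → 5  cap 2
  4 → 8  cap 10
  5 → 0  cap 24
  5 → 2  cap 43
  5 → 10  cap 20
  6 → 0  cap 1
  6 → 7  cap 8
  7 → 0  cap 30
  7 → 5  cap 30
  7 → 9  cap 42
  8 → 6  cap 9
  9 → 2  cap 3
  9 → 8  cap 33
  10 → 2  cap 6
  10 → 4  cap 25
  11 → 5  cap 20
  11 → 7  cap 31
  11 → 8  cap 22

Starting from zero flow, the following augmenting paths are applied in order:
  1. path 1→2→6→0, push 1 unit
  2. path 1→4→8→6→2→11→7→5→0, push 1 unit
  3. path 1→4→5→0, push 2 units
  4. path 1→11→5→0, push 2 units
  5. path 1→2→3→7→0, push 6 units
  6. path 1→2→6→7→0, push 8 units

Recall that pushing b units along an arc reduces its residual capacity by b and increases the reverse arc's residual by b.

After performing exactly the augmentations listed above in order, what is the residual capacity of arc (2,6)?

Residual capacity of (2,6): 13

after path 1 (1→2→6→0, push 1): res(2,6)=20
after path 2 (1→4→8→6→2→11→7→5→0, push 1): res(2,6)=21
after path 3 (1→4→5→0, push 2): res(2,6)=21
after path 4 (1→11→5→0, push 2): res(2,6)=21
after path 5 (1→2→3→7→0, push 6): res(2,6)=21
after path 6 (1→2→6→7→0, push 8): res(2,6)=13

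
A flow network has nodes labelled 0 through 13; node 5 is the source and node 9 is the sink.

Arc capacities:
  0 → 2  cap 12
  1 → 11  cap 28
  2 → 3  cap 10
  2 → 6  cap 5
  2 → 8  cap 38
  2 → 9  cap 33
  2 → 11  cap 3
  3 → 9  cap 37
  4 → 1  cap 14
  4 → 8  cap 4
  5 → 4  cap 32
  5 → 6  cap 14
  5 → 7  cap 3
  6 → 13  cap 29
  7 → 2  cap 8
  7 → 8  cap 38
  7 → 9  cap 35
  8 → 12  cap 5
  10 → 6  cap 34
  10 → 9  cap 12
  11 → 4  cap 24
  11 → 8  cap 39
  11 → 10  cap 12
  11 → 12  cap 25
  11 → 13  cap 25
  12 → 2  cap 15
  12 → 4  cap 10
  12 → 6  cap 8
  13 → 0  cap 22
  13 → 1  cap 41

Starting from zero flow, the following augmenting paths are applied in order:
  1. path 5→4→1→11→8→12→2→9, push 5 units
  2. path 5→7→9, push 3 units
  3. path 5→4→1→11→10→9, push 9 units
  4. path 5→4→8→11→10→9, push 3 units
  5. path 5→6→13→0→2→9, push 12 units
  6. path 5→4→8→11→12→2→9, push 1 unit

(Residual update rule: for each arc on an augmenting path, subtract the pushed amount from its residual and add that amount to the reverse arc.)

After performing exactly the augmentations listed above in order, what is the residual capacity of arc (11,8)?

Residual capacity of (11,8): 38

after path 1 (5→4→1→11→8→12→2→9, push 5): res(11,8)=34
after path 2 (5→7→9, push 3): res(11,8)=34
after path 3 (5→4→1→11→10→9, push 9): res(11,8)=34
after path 4 (5→4→8→11→10→9, push 3): res(11,8)=37
after path 5 (5→6→13→0→2→9, push 12): res(11,8)=37
after path 6 (5→4→8→11→12→2→9, push 1): res(11,8)=38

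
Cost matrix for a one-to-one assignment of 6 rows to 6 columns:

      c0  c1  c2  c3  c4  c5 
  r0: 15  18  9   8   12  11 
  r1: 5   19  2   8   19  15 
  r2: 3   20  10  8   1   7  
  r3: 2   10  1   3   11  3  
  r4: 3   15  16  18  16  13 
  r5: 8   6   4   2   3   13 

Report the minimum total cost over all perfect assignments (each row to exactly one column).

optimal assignment: row0→col3 (cost 8), row1→col2 (cost 2), row2→col4 (cost 1), row3→col5 (cost 3), row4→col0 (cost 3), row5→col1 (cost 6)
total = 8 + 2 + 1 + 3 + 3 + 6 = 23

Minimum assignment cost: 23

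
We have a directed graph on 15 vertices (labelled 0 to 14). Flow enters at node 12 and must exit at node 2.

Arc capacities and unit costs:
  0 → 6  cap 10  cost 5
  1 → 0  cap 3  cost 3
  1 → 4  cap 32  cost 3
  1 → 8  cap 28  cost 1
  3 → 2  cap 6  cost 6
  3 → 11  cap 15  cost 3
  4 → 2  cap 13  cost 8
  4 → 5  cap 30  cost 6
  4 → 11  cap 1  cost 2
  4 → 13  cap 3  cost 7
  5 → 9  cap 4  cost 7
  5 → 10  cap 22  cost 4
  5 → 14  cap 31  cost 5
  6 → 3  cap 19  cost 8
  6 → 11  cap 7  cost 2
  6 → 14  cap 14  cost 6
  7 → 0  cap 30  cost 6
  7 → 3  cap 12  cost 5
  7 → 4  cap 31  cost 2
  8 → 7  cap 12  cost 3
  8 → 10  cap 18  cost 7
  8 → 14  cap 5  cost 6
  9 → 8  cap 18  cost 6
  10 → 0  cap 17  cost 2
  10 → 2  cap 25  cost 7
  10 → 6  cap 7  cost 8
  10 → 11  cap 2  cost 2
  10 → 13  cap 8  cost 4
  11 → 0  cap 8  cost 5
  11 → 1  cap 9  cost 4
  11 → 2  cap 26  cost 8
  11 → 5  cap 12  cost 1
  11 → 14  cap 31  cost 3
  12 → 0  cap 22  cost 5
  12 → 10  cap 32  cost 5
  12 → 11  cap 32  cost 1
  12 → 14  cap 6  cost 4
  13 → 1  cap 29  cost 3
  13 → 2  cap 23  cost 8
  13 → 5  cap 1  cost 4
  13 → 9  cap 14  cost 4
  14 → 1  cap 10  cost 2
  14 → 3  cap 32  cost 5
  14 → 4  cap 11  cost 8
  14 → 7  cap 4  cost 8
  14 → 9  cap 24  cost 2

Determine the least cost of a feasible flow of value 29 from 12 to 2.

Minimum cost for 29 units: 270

shortest-cost path #1: 12→11→2 push 26 @ unit cost 9 (adds 234)
shortest-cost path #2: 12→10→2 push 3 @ unit cost 12 (adds 36)
total cost = 270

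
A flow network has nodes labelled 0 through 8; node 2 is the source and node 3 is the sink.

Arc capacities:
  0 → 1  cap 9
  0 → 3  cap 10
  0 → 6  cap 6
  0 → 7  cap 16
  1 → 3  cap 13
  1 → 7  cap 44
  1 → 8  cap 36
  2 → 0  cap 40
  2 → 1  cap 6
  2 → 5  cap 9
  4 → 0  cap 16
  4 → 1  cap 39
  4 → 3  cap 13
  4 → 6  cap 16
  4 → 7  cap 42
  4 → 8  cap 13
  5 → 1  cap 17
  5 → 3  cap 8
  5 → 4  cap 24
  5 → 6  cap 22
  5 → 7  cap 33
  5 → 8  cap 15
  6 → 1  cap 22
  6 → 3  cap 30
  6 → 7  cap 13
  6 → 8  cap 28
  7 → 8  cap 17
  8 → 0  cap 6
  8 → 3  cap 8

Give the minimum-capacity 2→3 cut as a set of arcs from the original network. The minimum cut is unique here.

Min-cut arcs: {(0,3), (0,6), (1,3), (2,5), (8,3)} (total capacity 46)

augment #1: 2→0→3 push 10
augment #2: 2→1→3 push 6
augment #3: 2→5→3 push 8
augment #4: 2→0→1→3 push 7
augment #5: 2→0→6→3 push 6
augment #6: 2→5→4→3 push 1
augment #7: 2→0→1→8→3 push 2
augment #8: 2→0→7→8→3 push 6
max flow = 46; residual-reachable set from 2 gives S-side
cut edges (S→T): {(0,3), (0,6), (1,3), (2,5), (8,3)} total cap 46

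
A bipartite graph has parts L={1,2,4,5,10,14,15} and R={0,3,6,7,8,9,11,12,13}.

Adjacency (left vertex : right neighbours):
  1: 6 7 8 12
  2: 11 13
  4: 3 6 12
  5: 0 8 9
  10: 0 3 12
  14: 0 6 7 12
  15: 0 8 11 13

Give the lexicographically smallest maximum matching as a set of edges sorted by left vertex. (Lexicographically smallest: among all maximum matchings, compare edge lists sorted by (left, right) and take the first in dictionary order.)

Lex-smallest maximum matching: {(1,6), (2,11), (4,3), (5,0), (10,12), (14,7), (15,8)}

|M| = 7 (so the lex-smallest maximum matching has 7 edges)
process left vertices in ascending order; for each, take the smallest-labelled available neighbour that still permits 7 edges overall, or leave it unmatched if none does
lex-smallest matching: {1-6, 2-11, 4-3, 5-0, 10-12, 14-7, 15-8}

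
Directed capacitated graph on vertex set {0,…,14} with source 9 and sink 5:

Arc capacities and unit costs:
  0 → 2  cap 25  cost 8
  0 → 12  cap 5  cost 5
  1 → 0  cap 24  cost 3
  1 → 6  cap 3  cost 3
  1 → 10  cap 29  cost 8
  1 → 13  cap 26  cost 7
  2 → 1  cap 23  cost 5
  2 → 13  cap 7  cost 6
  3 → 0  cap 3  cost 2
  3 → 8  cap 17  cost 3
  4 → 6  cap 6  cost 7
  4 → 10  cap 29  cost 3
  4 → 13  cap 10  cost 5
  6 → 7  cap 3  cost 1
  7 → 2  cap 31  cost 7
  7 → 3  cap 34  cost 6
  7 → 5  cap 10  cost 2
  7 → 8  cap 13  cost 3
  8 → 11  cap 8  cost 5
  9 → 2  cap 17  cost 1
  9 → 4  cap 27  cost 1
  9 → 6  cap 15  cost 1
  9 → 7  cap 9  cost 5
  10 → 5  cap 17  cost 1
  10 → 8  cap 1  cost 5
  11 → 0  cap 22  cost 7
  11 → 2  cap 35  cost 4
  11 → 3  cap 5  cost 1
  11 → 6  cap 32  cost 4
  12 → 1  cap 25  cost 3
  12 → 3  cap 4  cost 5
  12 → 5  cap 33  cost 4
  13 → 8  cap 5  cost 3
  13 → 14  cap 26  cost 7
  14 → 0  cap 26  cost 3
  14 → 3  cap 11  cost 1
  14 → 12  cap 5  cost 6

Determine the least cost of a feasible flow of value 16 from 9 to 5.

Minimum cost for 16 units: 77

shortest-cost path #1: 9→6→7→5 push 3 @ unit cost 4 (adds 12)
shortest-cost path #2: 9→4→10→5 push 13 @ unit cost 5 (adds 65)
total cost = 77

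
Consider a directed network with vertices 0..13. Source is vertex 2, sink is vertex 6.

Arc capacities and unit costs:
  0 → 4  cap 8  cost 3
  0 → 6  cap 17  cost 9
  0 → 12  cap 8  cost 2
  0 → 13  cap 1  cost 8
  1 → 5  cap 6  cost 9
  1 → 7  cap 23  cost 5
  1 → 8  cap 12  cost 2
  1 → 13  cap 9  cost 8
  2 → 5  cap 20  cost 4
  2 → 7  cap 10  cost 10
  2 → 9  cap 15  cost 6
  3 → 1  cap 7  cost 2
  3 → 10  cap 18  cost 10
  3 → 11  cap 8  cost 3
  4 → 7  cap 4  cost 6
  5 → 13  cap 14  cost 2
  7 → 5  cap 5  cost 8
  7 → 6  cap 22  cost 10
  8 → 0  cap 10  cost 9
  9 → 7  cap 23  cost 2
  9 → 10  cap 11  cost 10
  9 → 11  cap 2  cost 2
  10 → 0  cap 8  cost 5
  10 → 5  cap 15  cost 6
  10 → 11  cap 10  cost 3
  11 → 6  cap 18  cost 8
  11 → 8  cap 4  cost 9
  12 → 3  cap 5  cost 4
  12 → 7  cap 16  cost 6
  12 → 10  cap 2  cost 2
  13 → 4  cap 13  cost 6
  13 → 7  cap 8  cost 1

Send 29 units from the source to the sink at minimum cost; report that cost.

shortest-cost path #1: 2→9→11→6 push 2 @ unit cost 16 (adds 32)
shortest-cost path #2: 2→5→13→7→6 push 8 @ unit cost 17 (adds 136)
shortest-cost path #3: 2→9→7→6 push 13 @ unit cost 18 (adds 234)
shortest-cost path #4: 2→7→6 push 1 @ unit cost 20 (adds 20)
shortest-cost path #5: 2→7→9→10→11→6 push 5 @ unit cost 29 (adds 145)
total cost = 567

Minimum cost for 29 units: 567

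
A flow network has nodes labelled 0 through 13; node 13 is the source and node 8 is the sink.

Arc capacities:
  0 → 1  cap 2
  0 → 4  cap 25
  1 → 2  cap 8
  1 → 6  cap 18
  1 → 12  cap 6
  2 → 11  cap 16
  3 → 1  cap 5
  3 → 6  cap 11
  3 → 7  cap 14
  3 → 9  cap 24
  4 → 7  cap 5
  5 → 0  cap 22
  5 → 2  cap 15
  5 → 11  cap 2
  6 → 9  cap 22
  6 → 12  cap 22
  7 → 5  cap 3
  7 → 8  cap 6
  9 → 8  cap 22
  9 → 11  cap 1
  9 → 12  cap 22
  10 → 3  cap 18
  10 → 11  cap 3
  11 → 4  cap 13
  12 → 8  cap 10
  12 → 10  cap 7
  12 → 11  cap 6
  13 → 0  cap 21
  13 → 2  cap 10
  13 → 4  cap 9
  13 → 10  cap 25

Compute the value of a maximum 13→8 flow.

Maximum flow value: 25

augment #1: 13→4→7→8 bottleneck 5, total now 5
augment #2: 13→0→1→12→8 bottleneck 2, total now 7
augment #3: 13→10→3→7→8 bottleneck 1, total now 8
augment #4: 13→10→3→9→8 bottleneck 17, total now 25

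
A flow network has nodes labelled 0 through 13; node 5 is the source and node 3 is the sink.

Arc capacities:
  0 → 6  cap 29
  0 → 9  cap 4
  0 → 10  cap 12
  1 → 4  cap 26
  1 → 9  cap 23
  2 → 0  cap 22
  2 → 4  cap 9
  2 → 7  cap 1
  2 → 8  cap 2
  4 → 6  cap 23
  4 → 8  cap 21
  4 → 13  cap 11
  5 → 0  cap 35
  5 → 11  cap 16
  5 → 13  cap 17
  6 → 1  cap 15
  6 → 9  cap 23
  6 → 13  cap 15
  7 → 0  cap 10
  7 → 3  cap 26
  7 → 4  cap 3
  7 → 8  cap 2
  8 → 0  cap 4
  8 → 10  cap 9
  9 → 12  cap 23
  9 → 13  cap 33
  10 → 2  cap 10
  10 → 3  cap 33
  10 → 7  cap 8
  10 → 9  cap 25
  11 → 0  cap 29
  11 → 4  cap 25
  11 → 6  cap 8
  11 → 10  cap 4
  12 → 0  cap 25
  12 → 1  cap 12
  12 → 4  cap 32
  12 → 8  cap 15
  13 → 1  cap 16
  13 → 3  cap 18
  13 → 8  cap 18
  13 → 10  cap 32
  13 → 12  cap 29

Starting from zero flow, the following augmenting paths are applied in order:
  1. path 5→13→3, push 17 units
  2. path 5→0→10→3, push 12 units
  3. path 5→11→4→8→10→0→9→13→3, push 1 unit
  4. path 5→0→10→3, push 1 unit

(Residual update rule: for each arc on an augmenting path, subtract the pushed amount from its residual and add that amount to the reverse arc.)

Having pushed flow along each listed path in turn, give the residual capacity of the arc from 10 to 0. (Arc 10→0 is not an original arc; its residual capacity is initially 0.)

after path 1 (5→13→3, push 17): res(10,0)=0
after path 2 (5→0→10→3, push 12): res(10,0)=12
after path 3 (5→11→4→8→10→0→9→13→3, push 1): res(10,0)=11
after path 4 (5→0→10→3, push 1): res(10,0)=12

Residual capacity of (10,0): 12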